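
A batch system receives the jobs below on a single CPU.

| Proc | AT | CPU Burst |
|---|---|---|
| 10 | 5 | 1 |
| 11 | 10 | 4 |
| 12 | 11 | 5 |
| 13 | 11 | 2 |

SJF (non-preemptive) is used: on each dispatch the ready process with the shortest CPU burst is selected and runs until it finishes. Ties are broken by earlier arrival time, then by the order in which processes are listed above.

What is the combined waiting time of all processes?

Schedule: | idle 0-5 | 10 5-6 | idle 6-10 | 11 10-14 | 13 14-16 | 12 16-21 |
Completion: 10=6  11=14  12=21  13=16
Turnaround (C−A): 10=1  11=4  12=10  13=5
Waiting = turnaround − burst: 10=0, 11=0, 12=5, 13=3
Total waiting = 0 + 0 + 5 + 3 = 8

8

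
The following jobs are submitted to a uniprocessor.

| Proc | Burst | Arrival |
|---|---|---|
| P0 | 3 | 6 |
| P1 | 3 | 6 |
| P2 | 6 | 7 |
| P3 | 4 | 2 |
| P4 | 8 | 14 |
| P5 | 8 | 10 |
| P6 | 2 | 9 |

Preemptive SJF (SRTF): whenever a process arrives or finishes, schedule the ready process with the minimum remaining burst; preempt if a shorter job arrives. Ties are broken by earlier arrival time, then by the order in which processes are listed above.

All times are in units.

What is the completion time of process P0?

Schedule: | idle 0-2 | P3 2-6 | P0 6-9 | P6 9-11 | P1 11-14 | P2 14-20 | P5 20-28 | P4 28-36 |
Completion: P0=9  P1=14  P2=20  P3=6  P4=36  P5=28  P6=11
Turnaround (C−A): P0=3  P1=8  P2=13  P3=4  P4=22  P5=18  P6=2

9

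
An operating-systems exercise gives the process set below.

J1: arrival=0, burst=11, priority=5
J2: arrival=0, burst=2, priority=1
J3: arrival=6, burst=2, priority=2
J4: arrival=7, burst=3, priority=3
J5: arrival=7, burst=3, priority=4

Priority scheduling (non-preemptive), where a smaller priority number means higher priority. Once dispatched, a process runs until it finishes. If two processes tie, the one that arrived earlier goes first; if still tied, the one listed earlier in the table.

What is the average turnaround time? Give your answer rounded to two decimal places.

Schedule: | J2 0-2 | J1 2-13 | J3 13-15 | J4 15-18 | J5 18-21 |
Completion: J1=13  J2=2  J3=15  J4=18  J5=21
Turnaround (C−A): J1=13  J2=2  J3=9  J4=11  J5=14
Turnaround times: J1=13, J2=2, J3=9, J4=11, J5=14
Average turnaround = (13+2+9+11+14) / 5 = 49/5 = 9.80

9.80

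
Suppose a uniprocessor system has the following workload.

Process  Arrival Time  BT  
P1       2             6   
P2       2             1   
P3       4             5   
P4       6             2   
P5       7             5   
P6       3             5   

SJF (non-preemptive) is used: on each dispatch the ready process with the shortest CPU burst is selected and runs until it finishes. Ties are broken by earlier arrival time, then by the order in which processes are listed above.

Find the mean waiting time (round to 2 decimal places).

5.67

Gantt: | idle 0-2 | P2 2-3 | P6 3-8 | P4 8-10 | P3 10-15 | P5 15-20 | P1 20-26 |
Completion: P1=26  P2=3  P3=15  P4=10  P5=20  P6=8
Turnaround (C−A): P1=24  P2=1  P3=11  P4=4  P5=13  P6=5
Waiting times: P1=18, P2=0, P3=6, P4=2, P5=8, P6=0
Average waiting = (18+0+6+2+8+0) / 6 = 34/6 = 5.67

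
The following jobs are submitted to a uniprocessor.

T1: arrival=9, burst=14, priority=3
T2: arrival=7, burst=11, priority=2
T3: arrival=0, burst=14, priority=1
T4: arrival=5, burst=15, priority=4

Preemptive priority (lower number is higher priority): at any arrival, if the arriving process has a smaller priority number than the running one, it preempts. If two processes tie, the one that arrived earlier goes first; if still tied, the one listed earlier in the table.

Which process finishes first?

Schedule: | T3 0-14 | T2 14-25 | T1 25-39 | T4 39-54 |
Completion: T1=39  T2=25  T3=14  T4=54
Finish order: T3 → T2 → T1 → T4

T3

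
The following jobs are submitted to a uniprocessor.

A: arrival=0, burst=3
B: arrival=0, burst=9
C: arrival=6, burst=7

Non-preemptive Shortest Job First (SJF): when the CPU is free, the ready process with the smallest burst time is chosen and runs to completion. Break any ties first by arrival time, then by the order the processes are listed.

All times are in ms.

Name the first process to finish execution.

Schedule: | A 0-3 | B 3-12 | C 12-19 |
Completion: A=3  B=12  C=19
Turnaround (C−A): A=3  B=12  C=13
Finish order: A → B → C

A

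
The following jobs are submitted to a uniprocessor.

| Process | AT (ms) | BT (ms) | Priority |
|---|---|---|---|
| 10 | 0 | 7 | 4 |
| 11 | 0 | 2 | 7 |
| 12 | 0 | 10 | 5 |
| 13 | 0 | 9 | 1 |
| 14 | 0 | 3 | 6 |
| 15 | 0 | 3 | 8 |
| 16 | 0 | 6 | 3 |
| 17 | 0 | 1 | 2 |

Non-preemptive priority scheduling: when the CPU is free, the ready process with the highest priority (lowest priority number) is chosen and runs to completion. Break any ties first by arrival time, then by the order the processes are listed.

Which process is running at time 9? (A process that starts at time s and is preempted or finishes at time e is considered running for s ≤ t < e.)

17

Timeline: | 13 0-9 | 17 9-10 | 16 10-16 | 10 16-23 | 12 23-33 | 14 33-36 | 11 36-38 | 15 38-41 |
Completion: 10=23  11=38  12=33  13=9  14=36  15=41  16=16  17=10
Turnaround (C−A): 10=23  11=38  12=33  13=9  14=36  15=41  16=16  17=10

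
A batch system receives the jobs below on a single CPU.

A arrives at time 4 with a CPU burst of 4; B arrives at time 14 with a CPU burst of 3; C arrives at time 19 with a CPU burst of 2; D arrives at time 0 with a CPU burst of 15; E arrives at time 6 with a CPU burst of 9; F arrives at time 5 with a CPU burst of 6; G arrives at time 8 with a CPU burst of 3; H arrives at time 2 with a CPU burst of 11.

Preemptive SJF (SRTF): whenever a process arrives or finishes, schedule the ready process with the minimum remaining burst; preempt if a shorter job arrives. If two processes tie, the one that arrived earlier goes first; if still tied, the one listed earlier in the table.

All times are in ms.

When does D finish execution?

53

Gantt: | D 0-2 | H 2-4 | A 4-8 | G 8-11 | F 11-17 | B 17-20 | C 20-22 | H 22-31 | E 31-40 | D 40-53 |
Completion: A=8  B=20  C=22  D=53  E=40  F=17  G=11  H=31
Turnaround (C−A): A=4  B=6  C=3  D=53  E=34  F=12  G=3  H=29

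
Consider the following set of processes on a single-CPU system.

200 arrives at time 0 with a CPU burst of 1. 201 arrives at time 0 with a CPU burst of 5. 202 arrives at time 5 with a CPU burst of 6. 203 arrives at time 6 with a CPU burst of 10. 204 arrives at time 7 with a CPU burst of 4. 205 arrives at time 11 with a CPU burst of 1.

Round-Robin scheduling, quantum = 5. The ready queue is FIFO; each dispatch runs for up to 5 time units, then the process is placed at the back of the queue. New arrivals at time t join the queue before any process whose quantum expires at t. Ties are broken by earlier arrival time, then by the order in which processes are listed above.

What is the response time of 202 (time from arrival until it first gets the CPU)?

1

Timeline: | 200 0-1 | 201 1-6 | 202 6-11 | 203 11-16 | 204 16-20 | 205 20-21 | 202 21-22 | 203 22-27 |
Completion: 200=1  201=6  202=22  203=27  204=20  205=21
Turnaround (C−A): 200=1  201=6  202=17  203=21  204=13  205=10
Response(202) = first start − arrival = 6 − 5 = 1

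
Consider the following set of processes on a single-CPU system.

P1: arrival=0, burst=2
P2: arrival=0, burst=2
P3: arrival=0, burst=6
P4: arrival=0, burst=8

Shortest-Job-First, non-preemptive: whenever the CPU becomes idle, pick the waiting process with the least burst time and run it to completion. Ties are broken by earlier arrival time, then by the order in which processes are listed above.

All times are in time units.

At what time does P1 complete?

2

Schedule: | P1 0-2 | P2 2-4 | P3 4-10 | P4 10-18 |
Completion: P1=2  P2=4  P3=10  P4=18
Turnaround (C−A): P1=2  P2=4  P3=10  P4=18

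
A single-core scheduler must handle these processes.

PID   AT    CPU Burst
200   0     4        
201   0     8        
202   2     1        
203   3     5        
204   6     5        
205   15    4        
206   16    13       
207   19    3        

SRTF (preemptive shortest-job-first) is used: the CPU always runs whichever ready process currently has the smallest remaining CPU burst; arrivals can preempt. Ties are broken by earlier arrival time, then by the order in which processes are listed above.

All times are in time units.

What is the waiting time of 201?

22

Timeline: | 200 0-2 | 202 2-3 | 200 3-5 | 203 5-10 | 204 10-15 | 205 15-19 | 207 19-22 | 201 22-30 | 206 30-43 |
Completion: 200=5  201=30  202=3  203=10  204=15  205=19  206=43  207=22
Turnaround (C−A): 200=5  201=30  202=1  203=7  204=9  205=4  206=27  207=3
Waiting(201) = turnaround − burst = 30 − 8 = 22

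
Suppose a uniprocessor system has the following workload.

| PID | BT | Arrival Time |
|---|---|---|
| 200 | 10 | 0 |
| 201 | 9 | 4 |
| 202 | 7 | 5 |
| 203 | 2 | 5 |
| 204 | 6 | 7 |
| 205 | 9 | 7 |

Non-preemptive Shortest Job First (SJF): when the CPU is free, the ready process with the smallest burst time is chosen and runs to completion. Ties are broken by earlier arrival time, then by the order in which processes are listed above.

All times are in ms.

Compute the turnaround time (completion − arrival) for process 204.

11

Gantt: | 200 0-10 | 203 10-12 | 204 12-18 | 202 18-25 | 201 25-34 | 205 34-43 |
Completion: 200=10  201=34  202=25  203=12  204=18  205=43
Turnaround (C−A): 200=10  201=30  202=20  203=7  204=11  205=36
Turnaround(204) = completion − arrival = 18 − 7 = 11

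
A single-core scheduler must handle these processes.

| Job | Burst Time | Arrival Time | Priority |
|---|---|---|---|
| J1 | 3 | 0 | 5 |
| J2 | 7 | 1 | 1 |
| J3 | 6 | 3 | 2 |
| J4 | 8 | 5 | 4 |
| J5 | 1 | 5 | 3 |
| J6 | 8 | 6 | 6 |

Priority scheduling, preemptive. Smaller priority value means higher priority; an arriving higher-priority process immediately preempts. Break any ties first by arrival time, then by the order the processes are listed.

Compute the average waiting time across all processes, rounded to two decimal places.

10.83

Schedule: | J1 0-1 | J2 1-8 | J3 8-14 | J5 14-15 | J4 15-23 | J1 23-25 | J6 25-33 |
Completion: J1=25  J2=8  J3=14  J4=23  J5=15  J6=33
Waiting times: J1=22, J2=0, J3=5, J4=10, J5=9, J6=19
Average waiting = (22+0+5+10+9+19) / 6 = 65/6 = 10.83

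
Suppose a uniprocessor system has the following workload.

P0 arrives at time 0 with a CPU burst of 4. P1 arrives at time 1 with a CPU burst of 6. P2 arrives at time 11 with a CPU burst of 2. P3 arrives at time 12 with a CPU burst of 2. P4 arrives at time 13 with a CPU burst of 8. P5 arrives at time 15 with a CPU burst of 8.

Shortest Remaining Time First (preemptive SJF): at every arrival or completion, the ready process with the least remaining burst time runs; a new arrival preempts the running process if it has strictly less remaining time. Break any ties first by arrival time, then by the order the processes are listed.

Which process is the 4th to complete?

Gantt: | P0 0-4 | P1 4-10 | idle 10-11 | P2 11-13 | P3 13-15 | P4 15-23 | P5 23-31 |
Completion: P0=4  P1=10  P2=13  P3=15  P4=23  P5=31
Finish order: P0 → P1 → P2 → P3 → P4 → P5

P3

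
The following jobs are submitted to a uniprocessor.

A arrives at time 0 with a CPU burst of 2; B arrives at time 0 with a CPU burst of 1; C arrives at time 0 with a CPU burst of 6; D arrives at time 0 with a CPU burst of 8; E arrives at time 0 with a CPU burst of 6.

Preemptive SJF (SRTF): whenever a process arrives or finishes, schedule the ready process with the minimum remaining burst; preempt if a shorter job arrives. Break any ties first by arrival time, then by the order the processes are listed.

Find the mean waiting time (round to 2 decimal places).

Gantt: | B 0-1 | A 1-3 | C 3-9 | E 9-15 | D 15-23 |
Completion: A=3  B=1  C=9  D=23  E=15
Waiting times: A=1, B=0, C=3, D=15, E=9
Average waiting = (1+0+3+15+9) / 5 = 28/5 = 5.60

5.60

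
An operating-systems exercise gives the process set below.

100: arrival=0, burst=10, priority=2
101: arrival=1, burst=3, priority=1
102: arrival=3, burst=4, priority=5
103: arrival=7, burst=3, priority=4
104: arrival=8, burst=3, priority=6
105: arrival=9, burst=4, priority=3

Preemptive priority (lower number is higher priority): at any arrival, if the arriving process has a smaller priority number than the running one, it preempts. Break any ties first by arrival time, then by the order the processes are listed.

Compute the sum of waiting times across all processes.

Schedule: | 100 0-1 | 101 1-4 | 100 4-13 | 105 13-17 | 103 17-20 | 102 20-24 | 104 24-27 |
Completion: 100=13  101=4  102=24  103=20  104=27  105=17
Turnaround (C−A): 100=13  101=3  102=21  103=13  104=19  105=8
Waiting = turnaround − burst: 100=3, 101=0, 102=17, 103=10, 104=16, 105=4
Total waiting = 3 + 0 + 17 + 10 + 16 + 4 = 50

50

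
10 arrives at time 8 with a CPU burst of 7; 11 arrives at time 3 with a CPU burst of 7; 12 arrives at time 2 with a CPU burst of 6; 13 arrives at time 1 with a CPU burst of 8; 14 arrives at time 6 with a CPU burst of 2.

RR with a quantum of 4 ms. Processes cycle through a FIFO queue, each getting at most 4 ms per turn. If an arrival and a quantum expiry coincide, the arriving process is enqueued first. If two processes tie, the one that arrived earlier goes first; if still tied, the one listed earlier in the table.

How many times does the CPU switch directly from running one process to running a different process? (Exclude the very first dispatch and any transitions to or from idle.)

Schedule: | idle 0-1 | 13 1-5 | 12 5-9 | 11 9-13 | 13 13-17 | 14 17-19 | 10 19-23 | 12 23-25 | 11 25-28 | 10 28-31 |
Completion: 10=31  11=28  12=25  13=17  14=19

8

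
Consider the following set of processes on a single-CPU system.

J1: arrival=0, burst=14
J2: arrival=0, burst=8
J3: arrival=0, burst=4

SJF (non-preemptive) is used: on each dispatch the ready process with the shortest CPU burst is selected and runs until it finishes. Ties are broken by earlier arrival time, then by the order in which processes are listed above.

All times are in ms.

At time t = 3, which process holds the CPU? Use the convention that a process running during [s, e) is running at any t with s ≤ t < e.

Schedule: | J3 0-4 | J2 4-12 | J1 12-26 |
Completion: J1=26  J2=12  J3=4
Turnaround (C−A): J1=26  J2=12  J3=4

J3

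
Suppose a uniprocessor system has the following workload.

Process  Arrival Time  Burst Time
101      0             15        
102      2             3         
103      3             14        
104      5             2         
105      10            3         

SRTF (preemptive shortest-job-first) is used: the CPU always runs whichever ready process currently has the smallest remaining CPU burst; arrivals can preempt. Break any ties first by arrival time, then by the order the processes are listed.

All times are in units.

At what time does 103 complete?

37

Gantt: | 101 0-2 | 102 2-5 | 104 5-7 | 101 7-10 | 105 10-13 | 101 13-23 | 103 23-37 |
Completion: 101=23  102=5  103=37  104=7  105=13
Turnaround (C−A): 101=23  102=3  103=34  104=2  105=3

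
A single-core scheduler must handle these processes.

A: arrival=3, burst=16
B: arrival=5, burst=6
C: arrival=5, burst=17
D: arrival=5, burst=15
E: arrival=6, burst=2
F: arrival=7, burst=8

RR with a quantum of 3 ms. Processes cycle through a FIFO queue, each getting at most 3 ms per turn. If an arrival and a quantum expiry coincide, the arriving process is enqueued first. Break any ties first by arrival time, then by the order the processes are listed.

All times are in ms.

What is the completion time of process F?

49

Schedule: | idle 0-3 | A 3-6 | B 6-9 | C 9-12 | D 12-15 | E 15-17 | A 17-20 | F 20-23 | B 23-26 | C 26-29 | D 29-32 | A 32-35 | F 35-38 | C 38-41 | D 41-44 | A 44-47 | F 47-49 | C 49-52 | D 52-55 | A 55-58 | C 58-61 | D 61-64 | A 64-65 | C 65-67 |
Completion: A=65  B=26  C=67  D=64  E=17  F=49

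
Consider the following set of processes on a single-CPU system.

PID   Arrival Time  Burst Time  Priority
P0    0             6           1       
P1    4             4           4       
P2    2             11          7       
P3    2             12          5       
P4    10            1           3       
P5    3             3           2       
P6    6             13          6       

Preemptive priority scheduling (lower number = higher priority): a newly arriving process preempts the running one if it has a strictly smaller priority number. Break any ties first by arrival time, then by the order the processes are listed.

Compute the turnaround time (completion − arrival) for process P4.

Schedule: | P0 0-6 | P5 6-9 | P1 9-10 | P4 10-11 | P1 11-14 | P3 14-26 | P6 26-39 | P2 39-50 |
Completion: P0=6  P1=14  P2=50  P3=26  P4=11  P5=9  P6=39
Turnaround(P4) = completion − arrival = 11 − 10 = 1

1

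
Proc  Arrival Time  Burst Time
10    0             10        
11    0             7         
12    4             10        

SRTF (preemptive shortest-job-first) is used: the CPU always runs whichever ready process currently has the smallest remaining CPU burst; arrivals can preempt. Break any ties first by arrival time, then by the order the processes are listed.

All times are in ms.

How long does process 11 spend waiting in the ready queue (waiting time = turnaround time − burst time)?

0

Gantt: | 11 0-7 | 10 7-17 | 12 17-27 |
Completion: 10=17  11=7  12=27
Turnaround (C−A): 10=17  11=7  12=23
Waiting(11) = turnaround − burst = 7 − 7 = 0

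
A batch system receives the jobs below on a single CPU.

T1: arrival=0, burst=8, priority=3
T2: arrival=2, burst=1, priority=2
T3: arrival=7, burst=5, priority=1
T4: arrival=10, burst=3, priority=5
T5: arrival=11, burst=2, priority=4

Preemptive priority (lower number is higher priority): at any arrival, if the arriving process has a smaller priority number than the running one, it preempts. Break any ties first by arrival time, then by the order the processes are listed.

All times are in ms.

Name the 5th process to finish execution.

T4

Gantt: | T1 0-2 | T2 2-3 | T1 3-7 | T3 7-12 | T1 12-14 | T5 14-16 | T4 16-19 |
Completion: T1=14  T2=3  T3=12  T4=19  T5=16
Turnaround (C−A): T1=14  T2=1  T3=5  T4=9  T5=5
Finish order: T2 → T3 → T1 → T5 → T4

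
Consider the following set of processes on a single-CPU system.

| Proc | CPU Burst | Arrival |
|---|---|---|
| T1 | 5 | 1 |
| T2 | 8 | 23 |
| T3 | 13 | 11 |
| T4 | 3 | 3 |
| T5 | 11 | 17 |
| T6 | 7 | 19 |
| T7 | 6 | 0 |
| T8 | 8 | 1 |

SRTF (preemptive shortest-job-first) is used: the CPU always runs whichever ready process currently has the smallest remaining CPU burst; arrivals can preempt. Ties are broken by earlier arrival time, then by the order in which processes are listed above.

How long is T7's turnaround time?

6

Timeline: | T7 0-6 | T4 6-9 | T1 9-14 | T8 14-22 | T6 22-29 | T2 29-37 | T5 37-48 | T3 48-61 |
Completion: T1=14  T2=37  T3=61  T4=9  T5=48  T6=29  T7=6  T8=22
Turnaround (C−A): T1=13  T2=14  T3=50  T4=6  T5=31  T6=10  T7=6  T8=21
Turnaround(T7) = completion − arrival = 6 − 0 = 6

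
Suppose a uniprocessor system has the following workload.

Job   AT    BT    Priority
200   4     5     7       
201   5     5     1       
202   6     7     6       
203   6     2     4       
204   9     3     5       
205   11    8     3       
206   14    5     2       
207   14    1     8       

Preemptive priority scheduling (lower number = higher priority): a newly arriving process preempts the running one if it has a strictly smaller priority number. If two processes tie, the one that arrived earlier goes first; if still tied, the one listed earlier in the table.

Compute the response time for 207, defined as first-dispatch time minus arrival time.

25

Timeline: | idle 0-4 | 200 4-5 | 201 5-10 | 203 10-11 | 205 11-14 | 206 14-19 | 205 19-24 | 203 24-25 | 204 25-28 | 202 28-35 | 200 35-39 | 207 39-40 |
Completion: 200=39  201=10  202=35  203=25  204=28  205=24  206=19  207=40
Turnaround (C−A): 200=35  201=5  202=29  203=19  204=19  205=13  206=5  207=26
Response(207) = first start − arrival = 39 − 14 = 25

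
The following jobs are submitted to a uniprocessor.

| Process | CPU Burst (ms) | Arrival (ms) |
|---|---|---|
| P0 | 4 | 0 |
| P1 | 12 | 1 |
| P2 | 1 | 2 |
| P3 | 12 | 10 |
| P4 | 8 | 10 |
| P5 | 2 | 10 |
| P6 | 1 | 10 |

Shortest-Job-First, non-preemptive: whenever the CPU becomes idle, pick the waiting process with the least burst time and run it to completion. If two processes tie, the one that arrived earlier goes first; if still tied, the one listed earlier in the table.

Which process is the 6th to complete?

P4

Timeline: | P0 0-4 | P2 4-5 | P1 5-17 | P6 17-18 | P5 18-20 | P4 20-28 | P3 28-40 |
Completion: P0=4  P1=17  P2=5  P3=40  P4=28  P5=20  P6=18
Finish order: P0 → P2 → P1 → P6 → P5 → P4 → P3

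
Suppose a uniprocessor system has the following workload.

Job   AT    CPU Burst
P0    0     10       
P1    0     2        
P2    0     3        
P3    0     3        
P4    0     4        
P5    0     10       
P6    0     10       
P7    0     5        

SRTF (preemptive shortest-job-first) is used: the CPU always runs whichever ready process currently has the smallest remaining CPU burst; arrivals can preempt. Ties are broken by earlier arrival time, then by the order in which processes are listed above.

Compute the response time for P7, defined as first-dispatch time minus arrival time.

Schedule: | P1 0-2 | P2 2-5 | P3 5-8 | P4 8-12 | P7 12-17 | P0 17-27 | P5 27-37 | P6 37-47 |
Completion: P0=27  P1=2  P2=5  P3=8  P4=12  P5=37  P6=47  P7=17
Response(P7) = first start − arrival = 12 − 0 = 12

12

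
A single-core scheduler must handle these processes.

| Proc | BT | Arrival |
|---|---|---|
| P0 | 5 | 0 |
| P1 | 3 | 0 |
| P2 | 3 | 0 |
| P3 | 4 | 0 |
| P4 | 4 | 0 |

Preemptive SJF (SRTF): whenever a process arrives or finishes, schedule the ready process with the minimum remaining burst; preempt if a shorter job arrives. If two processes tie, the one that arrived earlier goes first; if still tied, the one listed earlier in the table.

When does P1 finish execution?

3

Schedule: | P1 0-3 | P2 3-6 | P3 6-10 | P4 10-14 | P0 14-19 |
Completion: P0=19  P1=3  P2=6  P3=10  P4=14
Turnaround (C−A): P0=19  P1=3  P2=6  P3=10  P4=14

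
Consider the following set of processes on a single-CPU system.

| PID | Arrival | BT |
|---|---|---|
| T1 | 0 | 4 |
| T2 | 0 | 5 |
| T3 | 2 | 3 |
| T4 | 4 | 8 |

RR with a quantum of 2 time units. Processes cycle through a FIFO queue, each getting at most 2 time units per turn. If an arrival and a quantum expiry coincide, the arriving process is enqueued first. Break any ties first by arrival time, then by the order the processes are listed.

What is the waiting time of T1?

Timeline: | T1 0-2 | T2 2-4 | T3 4-6 | T1 6-8 | T4 8-10 | T2 10-12 | T3 12-13 | T4 13-15 | T2 15-16 | T4 16-20 |
Completion: T1=8  T2=16  T3=13  T4=20
Waiting(T1) = turnaround − burst = 8 − 4 = 4

4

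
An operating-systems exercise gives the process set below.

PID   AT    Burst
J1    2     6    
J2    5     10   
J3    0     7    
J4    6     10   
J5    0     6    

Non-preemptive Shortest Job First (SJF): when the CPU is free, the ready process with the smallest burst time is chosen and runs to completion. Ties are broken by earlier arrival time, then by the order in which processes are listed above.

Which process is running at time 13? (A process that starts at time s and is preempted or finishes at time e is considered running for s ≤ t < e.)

J3

Timeline: | J5 0-6 | J1 6-12 | J3 12-19 | J2 19-29 | J4 29-39 |
Completion: J1=12  J2=29  J3=19  J4=39  J5=6
Turnaround (C−A): J1=10  J2=24  J3=19  J4=33  J5=6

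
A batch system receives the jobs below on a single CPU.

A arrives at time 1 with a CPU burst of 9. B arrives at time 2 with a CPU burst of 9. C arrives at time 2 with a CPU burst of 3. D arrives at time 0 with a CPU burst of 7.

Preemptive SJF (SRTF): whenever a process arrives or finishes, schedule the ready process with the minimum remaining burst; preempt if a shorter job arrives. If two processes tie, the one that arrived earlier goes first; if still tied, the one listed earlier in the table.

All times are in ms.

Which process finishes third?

Gantt: | D 0-2 | C 2-5 | D 5-10 | A 10-19 | B 19-28 |
Completion: A=19  B=28  C=5  D=10
Turnaround (C−A): A=18  B=26  C=3  D=10
Finish order: C → D → A → B

A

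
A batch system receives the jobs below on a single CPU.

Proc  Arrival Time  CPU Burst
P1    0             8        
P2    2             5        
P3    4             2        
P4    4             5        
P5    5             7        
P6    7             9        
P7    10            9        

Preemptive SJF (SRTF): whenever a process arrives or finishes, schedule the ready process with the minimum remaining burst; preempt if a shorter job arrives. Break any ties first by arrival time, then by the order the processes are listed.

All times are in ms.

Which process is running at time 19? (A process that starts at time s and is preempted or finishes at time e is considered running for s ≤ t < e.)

P1

Schedule: | P1 0-2 | P2 2-4 | P3 4-6 | P2 6-9 | P4 9-14 | P1 14-20 | P5 20-27 | P6 27-36 | P7 36-45 |
Completion: P1=20  P2=9  P3=6  P4=14  P5=27  P6=36  P7=45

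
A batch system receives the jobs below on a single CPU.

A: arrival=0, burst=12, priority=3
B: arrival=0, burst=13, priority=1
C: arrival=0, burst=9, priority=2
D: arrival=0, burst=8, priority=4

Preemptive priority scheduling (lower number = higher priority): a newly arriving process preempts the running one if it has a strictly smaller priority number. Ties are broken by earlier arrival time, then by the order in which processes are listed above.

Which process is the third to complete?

A

Gantt: | B 0-13 | C 13-22 | A 22-34 | D 34-42 |
Completion: A=34  B=13  C=22  D=42
Finish order: B → C → A → D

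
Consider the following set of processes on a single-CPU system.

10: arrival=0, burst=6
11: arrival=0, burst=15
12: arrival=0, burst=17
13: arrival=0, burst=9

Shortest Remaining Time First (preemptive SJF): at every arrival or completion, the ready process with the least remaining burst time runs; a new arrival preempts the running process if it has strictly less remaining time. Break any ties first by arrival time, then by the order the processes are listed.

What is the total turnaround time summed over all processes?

98

Schedule: | 10 0-6 | 13 6-15 | 11 15-30 | 12 30-47 |
Completion: 10=6  11=30  12=47  13=15
Turnaround (C−A): 10=6  11=30  12=47  13=15
Turnaround = completion − arrival: 10=6, 11=30, 12=47, 13=15
Total turnaround = 6 + 30 + 47 + 15 = 98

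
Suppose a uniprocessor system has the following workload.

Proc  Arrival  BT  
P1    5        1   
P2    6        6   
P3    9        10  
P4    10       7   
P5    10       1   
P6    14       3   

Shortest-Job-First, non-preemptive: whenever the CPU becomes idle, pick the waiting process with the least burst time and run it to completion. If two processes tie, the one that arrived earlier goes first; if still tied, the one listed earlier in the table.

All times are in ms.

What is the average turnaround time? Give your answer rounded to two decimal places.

Gantt: | idle 0-5 | P1 5-6 | P2 6-12 | P5 12-13 | P4 13-20 | P6 20-23 | P3 23-33 |
Completion: P1=6  P2=12  P3=33  P4=20  P5=13  P6=23
Turnaround times: P1=1, P2=6, P3=24, P4=10, P5=3, P6=9
Average turnaround = (1+6+24+10+3+9) / 6 = 53/6 = 8.83

8.83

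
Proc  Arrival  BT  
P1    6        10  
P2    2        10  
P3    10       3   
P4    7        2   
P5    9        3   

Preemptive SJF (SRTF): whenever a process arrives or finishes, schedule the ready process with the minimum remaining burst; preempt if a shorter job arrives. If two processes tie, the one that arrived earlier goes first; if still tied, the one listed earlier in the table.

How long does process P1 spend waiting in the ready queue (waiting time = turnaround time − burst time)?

Gantt: | idle 0-2 | P2 2-7 | P4 7-9 | P5 9-12 | P3 12-15 | P2 15-20 | P1 20-30 |
Completion: P1=30  P2=20  P3=15  P4=9  P5=12
Waiting(P1) = turnaround − burst = 24 − 10 = 14

14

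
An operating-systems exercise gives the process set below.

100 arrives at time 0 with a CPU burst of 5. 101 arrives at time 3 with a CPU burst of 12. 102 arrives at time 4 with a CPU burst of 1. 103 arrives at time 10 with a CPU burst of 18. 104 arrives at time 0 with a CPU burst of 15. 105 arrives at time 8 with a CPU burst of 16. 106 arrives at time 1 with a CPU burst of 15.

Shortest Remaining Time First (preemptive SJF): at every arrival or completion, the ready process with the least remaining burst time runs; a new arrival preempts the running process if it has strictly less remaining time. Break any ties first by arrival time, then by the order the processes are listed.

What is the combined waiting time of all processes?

Timeline: | 100 0-5 | 102 5-6 | 101 6-18 | 104 18-33 | 106 33-48 | 105 48-64 | 103 64-82 |
Completion: 100=5  101=18  102=6  103=82  104=33  105=64  106=48
Turnaround (C−A): 100=5  101=15  102=2  103=72  104=33  105=56  106=47
Waiting = turnaround − burst: 100=0, 101=3, 102=1, 103=54, 104=18, 105=40, 106=32
Total waiting = 0 + 3 + 1 + 54 + 18 + 40 + 32 = 148

148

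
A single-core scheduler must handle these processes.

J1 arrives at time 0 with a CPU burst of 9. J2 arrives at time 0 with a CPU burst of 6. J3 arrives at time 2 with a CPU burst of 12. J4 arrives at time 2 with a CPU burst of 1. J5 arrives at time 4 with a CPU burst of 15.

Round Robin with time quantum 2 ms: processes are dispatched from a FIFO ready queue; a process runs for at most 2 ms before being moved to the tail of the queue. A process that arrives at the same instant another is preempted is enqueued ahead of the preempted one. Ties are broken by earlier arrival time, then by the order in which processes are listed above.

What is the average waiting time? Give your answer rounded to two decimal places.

17.60

Timeline: | J1 0-2 | J2 2-4 | J3 4-6 | J4 6-7 | J1 7-9 | J5 9-11 | J2 11-13 | J3 13-15 | J1 15-17 | J5 17-19 | J2 19-21 | J3 21-23 | J1 23-25 | J5 25-27 | J3 27-29 | J1 29-30 | J5 30-32 | J3 32-34 | J5 34-36 | J3 36-38 | J5 38-43 |
Completion: J1=30  J2=21  J3=38  J4=7  J5=43
Turnaround (C−A): J1=30  J2=21  J3=36  J4=5  J5=39
Waiting times: J1=21, J2=15, J3=24, J4=4, J5=24
Average waiting = (21+15+24+4+24) / 5 = 88/5 = 17.60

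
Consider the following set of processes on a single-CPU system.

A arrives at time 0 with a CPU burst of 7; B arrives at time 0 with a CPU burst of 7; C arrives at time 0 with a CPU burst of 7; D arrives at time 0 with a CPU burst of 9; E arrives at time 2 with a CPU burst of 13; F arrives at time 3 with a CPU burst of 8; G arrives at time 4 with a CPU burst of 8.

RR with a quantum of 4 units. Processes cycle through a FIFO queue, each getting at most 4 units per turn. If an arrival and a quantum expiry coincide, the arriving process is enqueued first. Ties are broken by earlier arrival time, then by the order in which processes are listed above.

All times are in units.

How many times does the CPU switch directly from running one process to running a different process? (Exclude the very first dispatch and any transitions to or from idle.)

15

Timeline: | A 0-4 | B 4-8 | C 8-12 | D 12-16 | E 16-20 | F 20-24 | G 24-28 | A 28-31 | B 31-34 | C 34-37 | D 37-41 | E 41-45 | F 45-49 | G 49-53 | D 53-54 | E 54-59 |
Completion: A=31  B=34  C=37  D=54  E=59  F=49  G=53
Turnaround (C−A): A=31  B=34  C=37  D=54  E=57  F=46  G=49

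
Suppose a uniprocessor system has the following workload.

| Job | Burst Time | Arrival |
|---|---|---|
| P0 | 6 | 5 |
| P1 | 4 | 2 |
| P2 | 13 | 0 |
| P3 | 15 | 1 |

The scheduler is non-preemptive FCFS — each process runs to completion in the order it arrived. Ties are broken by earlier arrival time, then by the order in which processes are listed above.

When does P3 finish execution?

28

Timeline: | P2 0-13 | P3 13-28 | P1 28-32 | P0 32-38 |
Completion: P0=38  P1=32  P2=13  P3=28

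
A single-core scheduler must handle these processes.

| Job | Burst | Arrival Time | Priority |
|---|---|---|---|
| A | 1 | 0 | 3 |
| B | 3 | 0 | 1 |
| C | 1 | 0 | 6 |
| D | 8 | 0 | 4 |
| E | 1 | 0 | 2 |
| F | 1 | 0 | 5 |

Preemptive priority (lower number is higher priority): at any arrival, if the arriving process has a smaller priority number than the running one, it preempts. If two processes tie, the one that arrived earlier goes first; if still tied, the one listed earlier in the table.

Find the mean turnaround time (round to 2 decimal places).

Schedule: | B 0-3 | E 3-4 | A 4-5 | D 5-13 | F 13-14 | C 14-15 |
Completion: A=5  B=3  C=15  D=13  E=4  F=14
Turnaround (C−A): A=5  B=3  C=15  D=13  E=4  F=14
Turnaround times: A=5, B=3, C=15, D=13, E=4, F=14
Average turnaround = (5+3+15+13+4+14) / 6 = 54/6 = 9.00

9.00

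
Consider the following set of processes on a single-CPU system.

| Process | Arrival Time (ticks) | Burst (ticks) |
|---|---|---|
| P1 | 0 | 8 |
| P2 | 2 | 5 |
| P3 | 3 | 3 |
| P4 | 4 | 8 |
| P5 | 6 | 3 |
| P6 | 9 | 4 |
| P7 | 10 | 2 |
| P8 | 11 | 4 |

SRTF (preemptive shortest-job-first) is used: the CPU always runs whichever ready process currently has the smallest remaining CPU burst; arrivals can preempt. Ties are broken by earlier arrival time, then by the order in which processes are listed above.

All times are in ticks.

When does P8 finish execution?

Timeline: | P1 0-2 | P2 2-3 | P3 3-6 | P5 6-9 | P2 9-10 | P7 10-12 | P2 12-15 | P6 15-19 | P8 19-23 | P1 23-29 | P4 29-37 |
Completion: P1=29  P2=15  P3=6  P4=37  P5=9  P6=19  P7=12  P8=23

23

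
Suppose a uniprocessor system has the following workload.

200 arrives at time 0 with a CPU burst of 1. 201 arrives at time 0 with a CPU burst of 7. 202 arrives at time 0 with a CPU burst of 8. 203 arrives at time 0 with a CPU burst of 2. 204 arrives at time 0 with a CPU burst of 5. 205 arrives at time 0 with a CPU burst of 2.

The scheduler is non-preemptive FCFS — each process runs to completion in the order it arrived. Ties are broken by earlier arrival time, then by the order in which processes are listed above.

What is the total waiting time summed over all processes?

Timeline: | 200 0-1 | 201 1-8 | 202 8-16 | 203 16-18 | 204 18-23 | 205 23-25 |
Completion: 200=1  201=8  202=16  203=18  204=23  205=25
Waiting = turnaround − burst: 200=0, 201=1, 202=8, 203=16, 204=18, 205=23
Total waiting = 0 + 1 + 8 + 16 + 18 + 23 = 66

66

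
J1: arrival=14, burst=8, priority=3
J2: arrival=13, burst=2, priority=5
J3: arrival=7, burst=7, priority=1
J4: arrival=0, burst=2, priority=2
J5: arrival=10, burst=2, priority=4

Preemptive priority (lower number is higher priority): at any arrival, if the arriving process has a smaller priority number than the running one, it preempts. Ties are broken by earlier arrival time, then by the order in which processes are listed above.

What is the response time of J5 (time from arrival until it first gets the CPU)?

Timeline: | J4 0-2 | idle 2-7 | J3 7-14 | J1 14-22 | J5 22-24 | J2 24-26 |
Completion: J1=22  J2=26  J3=14  J4=2  J5=24
Turnaround (C−A): J1=8  J2=13  J3=7  J4=2  J5=14
Response(J5) = first start − arrival = 22 − 10 = 12

12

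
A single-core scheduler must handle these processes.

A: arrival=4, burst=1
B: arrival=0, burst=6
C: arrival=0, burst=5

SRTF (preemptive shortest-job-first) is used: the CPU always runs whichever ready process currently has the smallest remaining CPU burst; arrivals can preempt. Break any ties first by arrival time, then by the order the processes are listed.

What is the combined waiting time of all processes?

7

Gantt: | C 0-5 | A 5-6 | B 6-12 |
Completion: A=6  B=12  C=5
Turnaround (C−A): A=2  B=12  C=5
Waiting = turnaround − burst: A=1, B=6, C=0
Total waiting = 1 + 6 + 0 = 7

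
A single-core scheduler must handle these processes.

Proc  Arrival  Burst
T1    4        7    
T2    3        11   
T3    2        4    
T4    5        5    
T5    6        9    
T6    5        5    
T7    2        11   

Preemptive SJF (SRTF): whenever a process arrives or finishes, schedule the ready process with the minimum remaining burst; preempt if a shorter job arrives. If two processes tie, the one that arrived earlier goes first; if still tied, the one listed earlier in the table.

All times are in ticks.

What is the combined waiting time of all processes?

Timeline: | idle 0-2 | T3 2-6 | T4 6-11 | T6 11-16 | T1 16-23 | T5 23-32 | T7 32-43 | T2 43-54 |
Completion: T1=23  T2=54  T3=6  T4=11  T5=32  T6=16  T7=43
Turnaround (C−A): T1=19  T2=51  T3=4  T4=6  T5=26  T6=11  T7=41
Waiting = turnaround − burst: T1=12, T2=40, T3=0, T4=1, T5=17, T6=6, T7=30
Total waiting = 12 + 40 + 0 + 1 + 17 + 6 + 30 = 106

106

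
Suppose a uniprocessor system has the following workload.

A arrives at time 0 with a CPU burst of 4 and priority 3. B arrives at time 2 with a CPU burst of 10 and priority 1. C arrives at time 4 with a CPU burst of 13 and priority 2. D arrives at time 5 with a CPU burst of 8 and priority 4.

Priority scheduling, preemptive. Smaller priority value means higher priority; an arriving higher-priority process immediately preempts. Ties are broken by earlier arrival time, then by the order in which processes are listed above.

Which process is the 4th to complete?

Gantt: | A 0-2 | B 2-12 | C 12-25 | A 25-27 | D 27-35 |
Completion: A=27  B=12  C=25  D=35
Turnaround (C−A): A=27  B=10  C=21  D=30
Finish order: B → C → A → D

D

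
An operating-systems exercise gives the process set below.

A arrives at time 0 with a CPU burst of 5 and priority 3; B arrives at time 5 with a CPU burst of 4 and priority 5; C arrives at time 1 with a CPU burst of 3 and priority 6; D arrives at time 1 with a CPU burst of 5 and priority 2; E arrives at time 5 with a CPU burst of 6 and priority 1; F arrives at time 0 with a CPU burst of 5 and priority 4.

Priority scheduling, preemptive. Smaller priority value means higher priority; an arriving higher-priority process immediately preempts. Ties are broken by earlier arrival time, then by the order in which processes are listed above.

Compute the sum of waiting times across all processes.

Gantt: | A 0-1 | D 1-5 | E 5-11 | D 11-12 | A 12-16 | F 16-21 | B 21-25 | C 25-28 |
Completion: A=16  B=25  C=28  D=12  E=11  F=21
Turnaround (C−A): A=16  B=20  C=27  D=11  E=6  F=21
Waiting = turnaround − burst: A=11, B=16, C=24, D=6, E=0, F=16
Total waiting = 11 + 16 + 24 + 6 + 0 + 16 = 73

73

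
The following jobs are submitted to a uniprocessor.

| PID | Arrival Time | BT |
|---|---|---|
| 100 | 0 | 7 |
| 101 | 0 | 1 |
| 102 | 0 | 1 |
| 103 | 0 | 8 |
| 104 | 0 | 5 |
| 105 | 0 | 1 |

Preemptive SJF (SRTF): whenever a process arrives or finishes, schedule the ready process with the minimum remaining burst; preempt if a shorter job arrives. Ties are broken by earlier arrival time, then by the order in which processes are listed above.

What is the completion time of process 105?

Schedule: | 101 0-1 | 102 1-2 | 105 2-3 | 104 3-8 | 100 8-15 | 103 15-23 |
Completion: 100=15  101=1  102=2  103=23  104=8  105=3

3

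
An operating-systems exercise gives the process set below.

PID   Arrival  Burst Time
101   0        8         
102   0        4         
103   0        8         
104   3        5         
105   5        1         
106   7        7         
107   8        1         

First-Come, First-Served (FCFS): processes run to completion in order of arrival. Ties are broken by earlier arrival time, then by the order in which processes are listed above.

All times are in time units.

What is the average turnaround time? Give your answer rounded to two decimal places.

Schedule: | 101 0-8 | 102 8-12 | 103 12-20 | 104 20-25 | 105 25-26 | 106 26-33 | 107 33-34 |
Completion: 101=8  102=12  103=20  104=25  105=26  106=33  107=34
Turnaround times: 101=8, 102=12, 103=20, 104=22, 105=21, 106=26, 107=26
Average turnaround = (8+12+20+22+21+26+26) / 7 = 135/7 = 19.29

19.29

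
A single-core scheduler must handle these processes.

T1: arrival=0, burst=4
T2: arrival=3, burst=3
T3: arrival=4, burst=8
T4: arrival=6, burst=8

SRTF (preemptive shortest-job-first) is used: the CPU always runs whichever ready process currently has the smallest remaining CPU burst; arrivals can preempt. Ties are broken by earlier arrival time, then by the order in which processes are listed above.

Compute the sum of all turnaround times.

Gantt: | T1 0-4 | T2 4-7 | T3 7-15 | T4 15-23 |
Completion: T1=4  T2=7  T3=15  T4=23
Turnaround (C−A): T1=4  T2=4  T3=11  T4=17
Turnaround = completion − arrival: T1=4, T2=4, T3=11, T4=17
Total turnaround = 4 + 4 + 11 + 17 = 36

36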